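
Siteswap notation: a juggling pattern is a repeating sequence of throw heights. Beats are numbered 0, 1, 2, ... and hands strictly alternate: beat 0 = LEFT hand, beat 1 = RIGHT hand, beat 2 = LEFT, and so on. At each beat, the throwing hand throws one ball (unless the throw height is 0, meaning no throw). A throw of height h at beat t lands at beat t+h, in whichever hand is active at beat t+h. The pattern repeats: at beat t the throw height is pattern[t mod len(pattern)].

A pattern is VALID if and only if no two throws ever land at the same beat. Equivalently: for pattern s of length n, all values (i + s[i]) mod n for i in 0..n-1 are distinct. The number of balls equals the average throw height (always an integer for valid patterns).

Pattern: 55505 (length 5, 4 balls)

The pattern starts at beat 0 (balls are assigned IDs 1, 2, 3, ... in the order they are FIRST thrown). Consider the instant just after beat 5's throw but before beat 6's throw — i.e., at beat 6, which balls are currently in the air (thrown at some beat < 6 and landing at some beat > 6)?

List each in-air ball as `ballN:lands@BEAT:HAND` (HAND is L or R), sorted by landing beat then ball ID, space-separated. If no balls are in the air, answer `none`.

Beat 0 (L): throw ball1 h=5 -> lands@5:R; in-air after throw: [b1@5:R]
Beat 1 (R): throw ball2 h=5 -> lands@6:L; in-air after throw: [b1@5:R b2@6:L]
Beat 2 (L): throw ball3 h=5 -> lands@7:R; in-air after throw: [b1@5:R b2@6:L b3@7:R]
Beat 4 (L): throw ball4 h=5 -> lands@9:R; in-air after throw: [b1@5:R b2@6:L b3@7:R b4@9:R]
Beat 5 (R): throw ball1 h=5 -> lands@10:L; in-air after throw: [b2@6:L b3@7:R b4@9:R b1@10:L]
Beat 6 (L): throw ball2 h=5 -> lands@11:R; in-air after throw: [b3@7:R b4@9:R b1@10:L b2@11:R]

Answer: ball3:lands@7:R ball4:lands@9:R ball1:lands@10:L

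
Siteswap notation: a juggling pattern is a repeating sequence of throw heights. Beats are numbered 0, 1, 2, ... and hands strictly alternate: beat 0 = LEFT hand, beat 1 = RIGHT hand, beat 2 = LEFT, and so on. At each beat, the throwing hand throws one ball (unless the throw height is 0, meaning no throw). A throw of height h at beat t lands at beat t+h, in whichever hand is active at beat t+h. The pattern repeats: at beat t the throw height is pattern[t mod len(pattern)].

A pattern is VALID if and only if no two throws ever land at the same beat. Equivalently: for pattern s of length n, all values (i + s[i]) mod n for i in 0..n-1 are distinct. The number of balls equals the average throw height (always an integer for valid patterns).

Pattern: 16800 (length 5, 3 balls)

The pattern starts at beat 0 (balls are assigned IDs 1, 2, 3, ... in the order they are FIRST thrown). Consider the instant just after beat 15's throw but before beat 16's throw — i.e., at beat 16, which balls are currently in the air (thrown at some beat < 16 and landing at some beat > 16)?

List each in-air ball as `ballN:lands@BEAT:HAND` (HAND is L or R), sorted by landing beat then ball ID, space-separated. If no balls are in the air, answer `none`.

Answer: ball2:lands@17:R ball3:lands@20:L

Derivation:
Beat 0 (L): throw ball1 h=1 -> lands@1:R; in-air after throw: [b1@1:R]
Beat 1 (R): throw ball1 h=6 -> lands@7:R; in-air after throw: [b1@7:R]
Beat 2 (L): throw ball2 h=8 -> lands@10:L; in-air after throw: [b1@7:R b2@10:L]
Beat 5 (R): throw ball3 h=1 -> lands@6:L; in-air after throw: [b3@6:L b1@7:R b2@10:L]
Beat 6 (L): throw ball3 h=6 -> lands@12:L; in-air after throw: [b1@7:R b2@10:L b3@12:L]
Beat 7 (R): throw ball1 h=8 -> lands@15:R; in-air after throw: [b2@10:L b3@12:L b1@15:R]
Beat 10 (L): throw ball2 h=1 -> lands@11:R; in-air after throw: [b2@11:R b3@12:L b1@15:R]
Beat 11 (R): throw ball2 h=6 -> lands@17:R; in-air after throw: [b3@12:L b1@15:R b2@17:R]
Beat 12 (L): throw ball3 h=8 -> lands@20:L; in-air after throw: [b1@15:R b2@17:R b3@20:L]
Beat 15 (R): throw ball1 h=1 -> lands@16:L; in-air after throw: [b1@16:L b2@17:R b3@20:L]
Beat 16 (L): throw ball1 h=6 -> lands@22:L; in-air after throw: [b2@17:R b3@20:L b1@22:L]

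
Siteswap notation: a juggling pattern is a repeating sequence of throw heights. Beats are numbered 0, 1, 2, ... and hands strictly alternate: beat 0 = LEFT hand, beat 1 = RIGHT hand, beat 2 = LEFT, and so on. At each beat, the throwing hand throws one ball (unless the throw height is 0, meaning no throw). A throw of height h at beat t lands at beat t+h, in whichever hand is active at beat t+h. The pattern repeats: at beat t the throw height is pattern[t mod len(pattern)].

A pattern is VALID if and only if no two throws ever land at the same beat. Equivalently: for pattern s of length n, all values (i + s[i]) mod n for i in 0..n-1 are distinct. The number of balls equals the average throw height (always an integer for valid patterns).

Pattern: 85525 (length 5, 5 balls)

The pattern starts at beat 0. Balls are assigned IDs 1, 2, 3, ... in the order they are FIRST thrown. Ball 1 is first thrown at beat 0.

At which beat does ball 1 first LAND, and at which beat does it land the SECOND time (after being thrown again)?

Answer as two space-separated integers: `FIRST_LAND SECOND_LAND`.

Beat 0 (L): throw ball1 h=8 -> lands@8:L; in-air after throw: [b1@8:L]
Beat 1 (R): throw ball2 h=5 -> lands@6:L; in-air after throw: [b2@6:L b1@8:L]
Beat 2 (L): throw ball3 h=5 -> lands@7:R; in-air after throw: [b2@6:L b3@7:R b1@8:L]
Beat 3 (R): throw ball4 h=2 -> lands@5:R; in-air after throw: [b4@5:R b2@6:L b3@7:R b1@8:L]
Beat 4 (L): throw ball5 h=5 -> lands@9:R; in-air after throw: [b4@5:R b2@6:L b3@7:R b1@8:L b5@9:R]
Beat 5 (R): throw ball4 h=8 -> lands@13:R; in-air after throw: [b2@6:L b3@7:R b1@8:L b5@9:R b4@13:R]
Beat 6 (L): throw ball2 h=5 -> lands@11:R; in-air after throw: [b3@7:R b1@8:L b5@9:R b2@11:R b4@13:R]
Beat 7 (R): throw ball3 h=5 -> lands@12:L; in-air after throw: [b1@8:L b5@9:R b2@11:R b3@12:L b4@13:R]
Beat 8 (L): throw ball1 h=2 -> lands@10:L; in-air after throw: [b5@9:R b1@10:L b2@11:R b3@12:L b4@13:R]
Beat 9 (R): throw ball5 h=5 -> lands@14:L; in-air after throw: [b1@10:L b2@11:R b3@12:L b4@13:R b5@14:L]
Beat 10 (L): throw ball1 h=8 -> lands@18:L; in-air after throw: [b2@11:R b3@12:L b4@13:R b5@14:L b1@18:L]
Ball 1: thrown@0 h=8 -> first land @8; rethrown@8 h=2 -> second land @10

Answer: 8 10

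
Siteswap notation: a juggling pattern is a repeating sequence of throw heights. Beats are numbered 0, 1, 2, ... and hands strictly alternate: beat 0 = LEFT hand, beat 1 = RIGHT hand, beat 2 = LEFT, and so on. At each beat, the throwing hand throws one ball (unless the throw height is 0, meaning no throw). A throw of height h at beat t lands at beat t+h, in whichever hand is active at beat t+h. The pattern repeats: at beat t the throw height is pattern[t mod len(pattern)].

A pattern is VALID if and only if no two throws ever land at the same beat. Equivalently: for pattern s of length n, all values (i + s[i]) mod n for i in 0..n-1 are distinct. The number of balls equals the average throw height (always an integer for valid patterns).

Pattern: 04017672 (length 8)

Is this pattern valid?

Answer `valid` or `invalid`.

Answer: invalid

Derivation:
i=0: (i + s[i]) mod n = (0 + 0) mod 8 = 0
i=1: (i + s[i]) mod n = (1 + 4) mod 8 = 5
i=2: (i + s[i]) mod n = (2 + 0) mod 8 = 2
i=3: (i + s[i]) mod n = (3 + 1) mod 8 = 4
i=4: (i + s[i]) mod n = (4 + 7) mod 8 = 3
i=5: (i + s[i]) mod n = (5 + 6) mod 8 = 3
i=6: (i + s[i]) mod n = (6 + 7) mod 8 = 5
i=7: (i + s[i]) mod n = (7 + 2) mod 8 = 1
Residues: [0, 5, 2, 4, 3, 3, 5, 1], distinct: False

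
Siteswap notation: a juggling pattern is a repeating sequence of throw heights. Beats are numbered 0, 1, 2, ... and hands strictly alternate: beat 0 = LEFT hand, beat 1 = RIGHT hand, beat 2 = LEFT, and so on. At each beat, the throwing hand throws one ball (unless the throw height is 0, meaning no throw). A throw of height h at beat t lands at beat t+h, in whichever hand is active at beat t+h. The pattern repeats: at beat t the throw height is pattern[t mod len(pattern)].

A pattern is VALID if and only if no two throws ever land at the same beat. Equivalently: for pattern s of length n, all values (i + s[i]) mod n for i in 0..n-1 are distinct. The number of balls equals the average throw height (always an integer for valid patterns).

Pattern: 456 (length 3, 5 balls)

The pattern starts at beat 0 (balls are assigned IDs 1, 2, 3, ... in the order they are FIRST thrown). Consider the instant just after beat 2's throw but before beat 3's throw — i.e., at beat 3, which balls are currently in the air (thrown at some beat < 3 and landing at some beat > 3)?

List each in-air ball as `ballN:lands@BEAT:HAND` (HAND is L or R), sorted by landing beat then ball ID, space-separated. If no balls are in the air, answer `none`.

Answer: ball1:lands@4:L ball2:lands@6:L ball3:lands@8:L

Derivation:
Beat 0 (L): throw ball1 h=4 -> lands@4:L; in-air after throw: [b1@4:L]
Beat 1 (R): throw ball2 h=5 -> lands@6:L; in-air after throw: [b1@4:L b2@6:L]
Beat 2 (L): throw ball3 h=6 -> lands@8:L; in-air after throw: [b1@4:L b2@6:L b3@8:L]
Beat 3 (R): throw ball4 h=4 -> lands@7:R; in-air after throw: [b1@4:L b2@6:L b4@7:R b3@8:L]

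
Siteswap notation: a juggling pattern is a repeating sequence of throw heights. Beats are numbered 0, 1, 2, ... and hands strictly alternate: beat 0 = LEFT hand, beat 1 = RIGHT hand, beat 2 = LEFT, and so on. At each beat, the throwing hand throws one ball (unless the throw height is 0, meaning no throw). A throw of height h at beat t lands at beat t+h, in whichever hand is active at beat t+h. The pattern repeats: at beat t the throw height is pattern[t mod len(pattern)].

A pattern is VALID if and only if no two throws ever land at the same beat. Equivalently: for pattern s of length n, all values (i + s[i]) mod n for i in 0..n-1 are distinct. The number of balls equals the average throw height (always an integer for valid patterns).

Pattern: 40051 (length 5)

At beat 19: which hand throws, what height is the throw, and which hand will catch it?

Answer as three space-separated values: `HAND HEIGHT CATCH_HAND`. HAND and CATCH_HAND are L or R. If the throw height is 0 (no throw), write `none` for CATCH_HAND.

Answer: R 1 L

Derivation:
Beat 19: 19 mod 2 = 1, so hand = R
Throw height = pattern[19 mod 5] = pattern[4] = 1
Lands at beat 19+1=20, 20 mod 2 = 0, so catch hand = L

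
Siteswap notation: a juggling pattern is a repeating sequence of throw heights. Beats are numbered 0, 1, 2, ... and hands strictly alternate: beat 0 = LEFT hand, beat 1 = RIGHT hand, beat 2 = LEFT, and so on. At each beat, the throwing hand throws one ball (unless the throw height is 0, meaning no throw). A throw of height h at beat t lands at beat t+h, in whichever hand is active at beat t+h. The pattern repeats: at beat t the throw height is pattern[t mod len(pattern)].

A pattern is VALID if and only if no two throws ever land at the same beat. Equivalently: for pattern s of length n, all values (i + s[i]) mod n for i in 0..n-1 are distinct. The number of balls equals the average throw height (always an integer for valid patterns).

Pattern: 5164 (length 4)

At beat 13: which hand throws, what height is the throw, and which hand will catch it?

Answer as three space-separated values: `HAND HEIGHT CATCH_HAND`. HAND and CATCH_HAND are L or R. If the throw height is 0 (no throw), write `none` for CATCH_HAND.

Beat 13: 13 mod 2 = 1, so hand = R
Throw height = pattern[13 mod 4] = pattern[1] = 1
Lands at beat 13+1=14, 14 mod 2 = 0, so catch hand = L

Answer: R 1 L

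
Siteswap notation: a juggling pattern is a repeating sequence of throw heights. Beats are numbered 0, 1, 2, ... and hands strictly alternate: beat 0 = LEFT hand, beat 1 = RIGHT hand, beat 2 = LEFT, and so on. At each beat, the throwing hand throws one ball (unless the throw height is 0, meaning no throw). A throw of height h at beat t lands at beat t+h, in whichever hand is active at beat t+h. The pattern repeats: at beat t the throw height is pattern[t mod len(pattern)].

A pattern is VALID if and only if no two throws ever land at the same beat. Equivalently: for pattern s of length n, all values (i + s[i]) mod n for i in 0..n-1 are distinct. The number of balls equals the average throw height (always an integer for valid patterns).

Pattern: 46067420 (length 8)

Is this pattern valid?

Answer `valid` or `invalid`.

Answer: invalid

Derivation:
i=0: (i + s[i]) mod n = (0 + 4) mod 8 = 4
i=1: (i + s[i]) mod n = (1 + 6) mod 8 = 7
i=2: (i + s[i]) mod n = (2 + 0) mod 8 = 2
i=3: (i + s[i]) mod n = (3 + 6) mod 8 = 1
i=4: (i + s[i]) mod n = (4 + 7) mod 8 = 3
i=5: (i + s[i]) mod n = (5 + 4) mod 8 = 1
i=6: (i + s[i]) mod n = (6 + 2) mod 8 = 0
i=7: (i + s[i]) mod n = (7 + 0) mod 8 = 7
Residues: [4, 7, 2, 1, 3, 1, 0, 7], distinct: False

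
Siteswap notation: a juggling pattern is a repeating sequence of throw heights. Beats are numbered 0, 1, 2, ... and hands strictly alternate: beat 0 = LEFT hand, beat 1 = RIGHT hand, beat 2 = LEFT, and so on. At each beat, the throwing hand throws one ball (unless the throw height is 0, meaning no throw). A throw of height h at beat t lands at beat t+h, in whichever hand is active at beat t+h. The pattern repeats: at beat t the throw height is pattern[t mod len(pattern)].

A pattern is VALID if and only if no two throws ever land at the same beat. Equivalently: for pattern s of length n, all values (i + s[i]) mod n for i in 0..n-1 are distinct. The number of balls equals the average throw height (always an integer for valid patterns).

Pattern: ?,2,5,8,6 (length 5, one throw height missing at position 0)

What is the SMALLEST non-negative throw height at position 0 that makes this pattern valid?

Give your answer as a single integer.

i=0: s[i]=? (unknown)
i=1: (1 + 2) mod 5 = 3
i=2: (2 + 5) mod 5 = 2
i=3: (3 + 8) mod 5 = 1
i=4: (4 + 6) mod 5 = 0
Known residues: [0, 1, 2, 3]; need a permutation of 0..4, so missing residue r = 4
Need (0 + s) mod 5 = 4; smallest s = (4 - 0) mod 5 = 4

Answer: 4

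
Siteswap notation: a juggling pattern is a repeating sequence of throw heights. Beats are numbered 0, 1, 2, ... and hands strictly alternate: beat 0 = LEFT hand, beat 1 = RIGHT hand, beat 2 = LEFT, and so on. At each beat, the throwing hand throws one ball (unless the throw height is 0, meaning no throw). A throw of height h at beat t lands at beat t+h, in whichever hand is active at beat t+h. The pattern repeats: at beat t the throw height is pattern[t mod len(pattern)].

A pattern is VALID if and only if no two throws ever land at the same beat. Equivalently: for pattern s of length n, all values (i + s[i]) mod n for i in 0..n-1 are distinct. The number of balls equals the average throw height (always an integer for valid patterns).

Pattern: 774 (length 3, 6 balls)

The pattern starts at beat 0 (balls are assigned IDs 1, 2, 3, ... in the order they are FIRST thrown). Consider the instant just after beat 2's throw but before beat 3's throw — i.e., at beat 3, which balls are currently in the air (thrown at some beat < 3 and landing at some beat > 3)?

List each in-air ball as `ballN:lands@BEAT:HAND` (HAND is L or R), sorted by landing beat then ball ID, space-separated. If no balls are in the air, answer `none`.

Beat 0 (L): throw ball1 h=7 -> lands@7:R; in-air after throw: [b1@7:R]
Beat 1 (R): throw ball2 h=7 -> lands@8:L; in-air after throw: [b1@7:R b2@8:L]
Beat 2 (L): throw ball3 h=4 -> lands@6:L; in-air after throw: [b3@6:L b1@7:R b2@8:L]
Beat 3 (R): throw ball4 h=7 -> lands@10:L; in-air after throw: [b3@6:L b1@7:R b2@8:L b4@10:L]

Answer: ball3:lands@6:L ball1:lands@7:R ball2:lands@8:L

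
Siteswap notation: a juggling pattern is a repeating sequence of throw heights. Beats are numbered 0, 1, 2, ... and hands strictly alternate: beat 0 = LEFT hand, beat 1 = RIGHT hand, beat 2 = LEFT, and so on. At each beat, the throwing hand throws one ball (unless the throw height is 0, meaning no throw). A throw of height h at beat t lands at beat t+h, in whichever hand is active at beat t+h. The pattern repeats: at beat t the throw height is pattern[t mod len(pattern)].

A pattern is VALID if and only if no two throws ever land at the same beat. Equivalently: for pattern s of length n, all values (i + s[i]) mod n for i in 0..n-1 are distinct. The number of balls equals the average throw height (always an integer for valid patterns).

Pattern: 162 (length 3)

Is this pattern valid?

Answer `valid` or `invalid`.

i=0: (i + s[i]) mod n = (0 + 1) mod 3 = 1
i=1: (i + s[i]) mod n = (1 + 6) mod 3 = 1
i=2: (i + s[i]) mod n = (2 + 2) mod 3 = 1
Residues: [1, 1, 1], distinct: False

Answer: invalid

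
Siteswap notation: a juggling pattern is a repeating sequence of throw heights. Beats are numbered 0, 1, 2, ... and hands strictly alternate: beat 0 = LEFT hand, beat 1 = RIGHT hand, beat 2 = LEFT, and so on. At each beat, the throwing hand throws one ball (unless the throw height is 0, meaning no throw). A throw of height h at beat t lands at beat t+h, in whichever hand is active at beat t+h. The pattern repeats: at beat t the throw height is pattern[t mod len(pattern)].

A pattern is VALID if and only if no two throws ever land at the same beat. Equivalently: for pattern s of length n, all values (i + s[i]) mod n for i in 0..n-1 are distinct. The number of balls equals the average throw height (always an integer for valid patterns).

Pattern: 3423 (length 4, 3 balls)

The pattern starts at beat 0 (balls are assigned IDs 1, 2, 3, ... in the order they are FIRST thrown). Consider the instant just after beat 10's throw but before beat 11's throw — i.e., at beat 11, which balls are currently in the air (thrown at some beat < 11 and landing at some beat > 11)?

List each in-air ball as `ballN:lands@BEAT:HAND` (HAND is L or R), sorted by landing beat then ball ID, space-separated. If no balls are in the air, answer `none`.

Beat 0 (L): throw ball1 h=3 -> lands@3:R; in-air after throw: [b1@3:R]
Beat 1 (R): throw ball2 h=4 -> lands@5:R; in-air after throw: [b1@3:R b2@5:R]
Beat 2 (L): throw ball3 h=2 -> lands@4:L; in-air after throw: [b1@3:R b3@4:L b2@5:R]
Beat 3 (R): throw ball1 h=3 -> lands@6:L; in-air after throw: [b3@4:L b2@5:R b1@6:L]
Beat 4 (L): throw ball3 h=3 -> lands@7:R; in-air after throw: [b2@5:R b1@6:L b3@7:R]
Beat 5 (R): throw ball2 h=4 -> lands@9:R; in-air after throw: [b1@6:L b3@7:R b2@9:R]
Beat 6 (L): throw ball1 h=2 -> lands@8:L; in-air after throw: [b3@7:R b1@8:L b2@9:R]
Beat 7 (R): throw ball3 h=3 -> lands@10:L; in-air after throw: [b1@8:L b2@9:R b3@10:L]
Beat 8 (L): throw ball1 h=3 -> lands@11:R; in-air after throw: [b2@9:R b3@10:L b1@11:R]
Beat 9 (R): throw ball2 h=4 -> lands@13:R; in-air after throw: [b3@10:L b1@11:R b2@13:R]
Beat 10 (L): throw ball3 h=2 -> lands@12:L; in-air after throw: [b1@11:R b3@12:L b2@13:R]
Beat 11 (R): throw ball1 h=3 -> lands@14:L; in-air after throw: [b3@12:L b2@13:R b1@14:L]

Answer: ball3:lands@12:L ball2:lands@13:R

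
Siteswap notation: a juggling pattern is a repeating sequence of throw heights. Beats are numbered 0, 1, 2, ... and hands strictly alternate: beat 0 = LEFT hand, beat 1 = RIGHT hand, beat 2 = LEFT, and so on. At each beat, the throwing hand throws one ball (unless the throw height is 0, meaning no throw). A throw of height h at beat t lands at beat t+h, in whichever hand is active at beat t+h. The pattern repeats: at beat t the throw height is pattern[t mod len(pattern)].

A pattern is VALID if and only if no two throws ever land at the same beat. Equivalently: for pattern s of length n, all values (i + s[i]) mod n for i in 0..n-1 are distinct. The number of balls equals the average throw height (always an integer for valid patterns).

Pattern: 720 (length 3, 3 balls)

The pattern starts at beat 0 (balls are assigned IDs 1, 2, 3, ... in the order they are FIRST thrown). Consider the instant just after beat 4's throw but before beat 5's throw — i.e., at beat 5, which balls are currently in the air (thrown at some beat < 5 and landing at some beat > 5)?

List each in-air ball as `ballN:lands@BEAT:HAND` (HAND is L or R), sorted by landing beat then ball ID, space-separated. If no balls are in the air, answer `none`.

Answer: ball3:lands@6:L ball1:lands@7:R ball2:lands@10:L

Derivation:
Beat 0 (L): throw ball1 h=7 -> lands@7:R; in-air after throw: [b1@7:R]
Beat 1 (R): throw ball2 h=2 -> lands@3:R; in-air after throw: [b2@3:R b1@7:R]
Beat 3 (R): throw ball2 h=7 -> lands@10:L; in-air after throw: [b1@7:R b2@10:L]
Beat 4 (L): throw ball3 h=2 -> lands@6:L; in-air after throw: [b3@6:L b1@7:R b2@10:L]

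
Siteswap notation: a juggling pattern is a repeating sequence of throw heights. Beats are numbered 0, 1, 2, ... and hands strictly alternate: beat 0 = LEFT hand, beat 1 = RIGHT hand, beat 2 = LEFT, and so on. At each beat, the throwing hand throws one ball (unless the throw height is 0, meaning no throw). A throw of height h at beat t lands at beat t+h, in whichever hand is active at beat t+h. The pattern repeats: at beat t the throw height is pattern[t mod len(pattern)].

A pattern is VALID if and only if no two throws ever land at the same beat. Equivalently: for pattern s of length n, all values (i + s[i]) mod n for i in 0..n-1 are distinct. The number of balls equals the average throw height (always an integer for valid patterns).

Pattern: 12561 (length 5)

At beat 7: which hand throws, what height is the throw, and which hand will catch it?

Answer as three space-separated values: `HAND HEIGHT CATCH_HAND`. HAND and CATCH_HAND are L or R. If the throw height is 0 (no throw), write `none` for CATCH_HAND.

Answer: R 5 L

Derivation:
Beat 7: 7 mod 2 = 1, so hand = R
Throw height = pattern[7 mod 5] = pattern[2] = 5
Lands at beat 7+5=12, 12 mod 2 = 0, so catch hand = L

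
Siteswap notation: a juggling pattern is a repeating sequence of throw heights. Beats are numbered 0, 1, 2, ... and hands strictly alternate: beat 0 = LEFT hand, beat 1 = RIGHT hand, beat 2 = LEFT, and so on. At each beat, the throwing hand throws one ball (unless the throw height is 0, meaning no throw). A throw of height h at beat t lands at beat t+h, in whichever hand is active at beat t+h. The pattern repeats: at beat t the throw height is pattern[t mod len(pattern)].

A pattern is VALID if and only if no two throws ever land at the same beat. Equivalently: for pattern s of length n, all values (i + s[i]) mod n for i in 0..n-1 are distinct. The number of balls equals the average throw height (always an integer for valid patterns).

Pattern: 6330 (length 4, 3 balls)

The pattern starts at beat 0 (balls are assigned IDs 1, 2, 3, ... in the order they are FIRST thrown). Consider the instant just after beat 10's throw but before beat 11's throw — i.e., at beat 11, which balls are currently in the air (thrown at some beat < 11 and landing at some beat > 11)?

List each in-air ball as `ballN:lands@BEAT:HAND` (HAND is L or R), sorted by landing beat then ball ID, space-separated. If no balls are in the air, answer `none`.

Beat 0 (L): throw ball1 h=6 -> lands@6:L; in-air after throw: [b1@6:L]
Beat 1 (R): throw ball2 h=3 -> lands@4:L; in-air after throw: [b2@4:L b1@6:L]
Beat 2 (L): throw ball3 h=3 -> lands@5:R; in-air after throw: [b2@4:L b3@5:R b1@6:L]
Beat 4 (L): throw ball2 h=6 -> lands@10:L; in-air after throw: [b3@5:R b1@6:L b2@10:L]
Beat 5 (R): throw ball3 h=3 -> lands@8:L; in-air after throw: [b1@6:L b3@8:L b2@10:L]
Beat 6 (L): throw ball1 h=3 -> lands@9:R; in-air after throw: [b3@8:L b1@9:R b2@10:L]
Beat 8 (L): throw ball3 h=6 -> lands@14:L; in-air after throw: [b1@9:R b2@10:L b3@14:L]
Beat 9 (R): throw ball1 h=3 -> lands@12:L; in-air after throw: [b2@10:L b1@12:L b3@14:L]
Beat 10 (L): throw ball2 h=3 -> lands@13:R; in-air after throw: [b1@12:L b2@13:R b3@14:L]

Answer: ball1:lands@12:L ball2:lands@13:R ball3:lands@14:L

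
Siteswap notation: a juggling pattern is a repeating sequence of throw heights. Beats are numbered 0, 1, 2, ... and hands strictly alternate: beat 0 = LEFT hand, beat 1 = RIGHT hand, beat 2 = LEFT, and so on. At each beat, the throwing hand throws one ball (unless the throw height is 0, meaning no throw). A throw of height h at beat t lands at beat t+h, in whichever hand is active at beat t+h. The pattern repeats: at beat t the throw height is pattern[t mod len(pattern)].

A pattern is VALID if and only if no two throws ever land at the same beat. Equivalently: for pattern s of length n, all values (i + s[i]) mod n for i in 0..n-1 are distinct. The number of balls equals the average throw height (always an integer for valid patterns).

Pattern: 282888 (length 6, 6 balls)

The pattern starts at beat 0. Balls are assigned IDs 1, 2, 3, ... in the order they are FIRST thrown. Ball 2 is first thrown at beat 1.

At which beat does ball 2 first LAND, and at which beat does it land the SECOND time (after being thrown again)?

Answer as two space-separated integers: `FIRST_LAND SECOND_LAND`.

Beat 0 (L): throw ball1 h=2 -> lands@2:L; in-air after throw: [b1@2:L]
Beat 1 (R): throw ball2 h=8 -> lands@9:R; in-air after throw: [b1@2:L b2@9:R]
Beat 2 (L): throw ball1 h=2 -> lands@4:L; in-air after throw: [b1@4:L b2@9:R]
Beat 3 (R): throw ball3 h=8 -> lands@11:R; in-air after throw: [b1@4:L b2@9:R b3@11:R]
Beat 4 (L): throw ball1 h=8 -> lands@12:L; in-air after throw: [b2@9:R b3@11:R b1@12:L]
Beat 5 (R): throw ball4 h=8 -> lands@13:R; in-air after throw: [b2@9:R b3@11:R b1@12:L b4@13:R]
Beat 6 (L): throw ball5 h=2 -> lands@8:L; in-air after throw: [b5@8:L b2@9:R b3@11:R b1@12:L b4@13:R]
Beat 7 (R): throw ball6 h=8 -> lands@15:R; in-air after throw: [b5@8:L b2@9:R b3@11:R b1@12:L b4@13:R b6@15:R]
Beat 8 (L): throw ball5 h=2 -> lands@10:L; in-air after throw: [b2@9:R b5@10:L b3@11:R b1@12:L b4@13:R b6@15:R]
Beat 9 (R): throw ball2 h=8 -> lands@17:R; in-air after throw: [b5@10:L b3@11:R b1@12:L b4@13:R b6@15:R b2@17:R]
Beat 10 (L): throw ball5 h=8 -> lands@18:L; in-air after throw: [b3@11:R b1@12:L b4@13:R b6@15:R b2@17:R b5@18:L]
Beat 11 (R): throw ball3 h=8 -> lands@19:R; in-air after throw: [b1@12:L b4@13:R b6@15:R b2@17:R b5@18:L b3@19:R]
Beat 12 (L): throw ball1 h=2 -> lands@14:L; in-air after throw: [b4@13:R b1@14:L b6@15:R b2@17:R b5@18:L b3@19:R]
Beat 13 (R): throw ball4 h=8 -> lands@21:R; in-air after throw: [b1@14:L b6@15:R b2@17:R b5@18:L b3@19:R b4@21:R]
Beat 14 (L): throw ball1 h=2 -> lands@16:L; in-air after throw: [b6@15:R b1@16:L b2@17:R b5@18:L b3@19:R b4@21:R]
Beat 15 (R): throw ball6 h=8 -> lands@23:R; in-air after throw: [b1@16:L b2@17:R b5@18:L b3@19:R b4@21:R b6@23:R]
Beat 16 (L): throw ball1 h=8 -> lands@24:L; in-air after throw: [b2@17:R b5@18:L b3@19:R b4@21:R b6@23:R b1@24:L]
Beat 17 (R): throw ball2 h=8 -> lands@25:R; in-air after throw: [b5@18:L b3@19:R b4@21:R b6@23:R b1@24:L b2@25:R]
Ball 2: thrown@1 h=8 -> first land @9; rethrown@9 h=8 -> second land @17

Answer: 9 17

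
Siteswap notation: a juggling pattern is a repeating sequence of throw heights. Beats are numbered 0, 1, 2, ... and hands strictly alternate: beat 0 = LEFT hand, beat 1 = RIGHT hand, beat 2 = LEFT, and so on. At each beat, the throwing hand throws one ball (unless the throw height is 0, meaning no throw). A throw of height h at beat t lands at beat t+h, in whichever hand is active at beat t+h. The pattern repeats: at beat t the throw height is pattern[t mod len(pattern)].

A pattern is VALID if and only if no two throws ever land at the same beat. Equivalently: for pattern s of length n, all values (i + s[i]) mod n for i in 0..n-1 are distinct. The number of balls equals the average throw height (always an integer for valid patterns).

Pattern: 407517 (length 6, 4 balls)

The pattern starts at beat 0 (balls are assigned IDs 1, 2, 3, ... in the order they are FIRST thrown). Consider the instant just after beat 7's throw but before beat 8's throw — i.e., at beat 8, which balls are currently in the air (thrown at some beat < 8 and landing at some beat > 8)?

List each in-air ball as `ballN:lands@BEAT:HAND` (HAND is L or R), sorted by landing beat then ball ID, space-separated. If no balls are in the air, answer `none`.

Beat 0 (L): throw ball1 h=4 -> lands@4:L; in-air after throw: [b1@4:L]
Beat 2 (L): throw ball2 h=7 -> lands@9:R; in-air after throw: [b1@4:L b2@9:R]
Beat 3 (R): throw ball3 h=5 -> lands@8:L; in-air after throw: [b1@4:L b3@8:L b2@9:R]
Beat 4 (L): throw ball1 h=1 -> lands@5:R; in-air after throw: [b1@5:R b3@8:L b2@9:R]
Beat 5 (R): throw ball1 h=7 -> lands@12:L; in-air after throw: [b3@8:L b2@9:R b1@12:L]
Beat 6 (L): throw ball4 h=4 -> lands@10:L; in-air after throw: [b3@8:L b2@9:R b4@10:L b1@12:L]
Beat 8 (L): throw ball3 h=7 -> lands@15:R; in-air after throw: [b2@9:R b4@10:L b1@12:L b3@15:R]

Answer: ball2:lands@9:R ball4:lands@10:L ball1:lands@12:L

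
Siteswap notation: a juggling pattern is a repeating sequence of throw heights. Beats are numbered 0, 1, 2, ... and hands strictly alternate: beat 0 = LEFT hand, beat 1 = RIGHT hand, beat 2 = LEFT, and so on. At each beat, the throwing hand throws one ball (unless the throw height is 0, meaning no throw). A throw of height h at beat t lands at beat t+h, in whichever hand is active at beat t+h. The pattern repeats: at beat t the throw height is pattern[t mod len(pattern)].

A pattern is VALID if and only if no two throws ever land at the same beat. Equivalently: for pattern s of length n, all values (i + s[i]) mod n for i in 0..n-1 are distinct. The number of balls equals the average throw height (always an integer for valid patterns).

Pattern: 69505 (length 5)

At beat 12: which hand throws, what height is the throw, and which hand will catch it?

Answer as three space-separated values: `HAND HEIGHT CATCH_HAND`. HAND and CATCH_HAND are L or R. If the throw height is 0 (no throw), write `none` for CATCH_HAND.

Answer: L 5 R

Derivation:
Beat 12: 12 mod 2 = 0, so hand = L
Throw height = pattern[12 mod 5] = pattern[2] = 5
Lands at beat 12+5=17, 17 mod 2 = 1, so catch hand = R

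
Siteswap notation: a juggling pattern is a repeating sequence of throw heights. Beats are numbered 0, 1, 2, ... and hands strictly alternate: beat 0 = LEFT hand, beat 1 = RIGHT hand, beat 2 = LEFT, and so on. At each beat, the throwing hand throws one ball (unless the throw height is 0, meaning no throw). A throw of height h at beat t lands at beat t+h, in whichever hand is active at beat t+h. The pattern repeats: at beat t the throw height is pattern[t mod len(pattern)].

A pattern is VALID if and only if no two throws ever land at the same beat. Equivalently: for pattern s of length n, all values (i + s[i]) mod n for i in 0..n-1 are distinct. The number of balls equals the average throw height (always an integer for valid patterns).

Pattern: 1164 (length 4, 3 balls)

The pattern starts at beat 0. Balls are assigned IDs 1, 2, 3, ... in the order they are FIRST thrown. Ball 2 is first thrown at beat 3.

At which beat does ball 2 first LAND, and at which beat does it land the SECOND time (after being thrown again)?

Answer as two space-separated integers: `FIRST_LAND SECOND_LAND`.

Answer: 7 11

Derivation:
Beat 0 (L): throw ball1 h=1 -> lands@1:R; in-air after throw: [b1@1:R]
Beat 1 (R): throw ball1 h=1 -> lands@2:L; in-air after throw: [b1@2:L]
Beat 2 (L): throw ball1 h=6 -> lands@8:L; in-air after throw: [b1@8:L]
Beat 3 (R): throw ball2 h=4 -> lands@7:R; in-air after throw: [b2@7:R b1@8:L]
Beat 4 (L): throw ball3 h=1 -> lands@5:R; in-air after throw: [b3@5:R b2@7:R b1@8:L]
Beat 5 (R): throw ball3 h=1 -> lands@6:L; in-air after throw: [b3@6:L b2@7:R b1@8:L]
Beat 6 (L): throw ball3 h=6 -> lands@12:L; in-air after throw: [b2@7:R b1@8:L b3@12:L]
Beat 7 (R): throw ball2 h=4 -> lands@11:R; in-air after throw: [b1@8:L b2@11:R b3@12:L]
Beat 8 (L): throw ball1 h=1 -> lands@9:R; in-air after throw: [b1@9:R b2@11:R b3@12:L]
Beat 9 (R): throw ball1 h=1 -> lands@10:L; in-air after throw: [b1@10:L b2@11:R b3@12:L]
Beat 10 (L): throw ball1 h=6 -> lands@16:L; in-air after throw: [b2@11:R b3@12:L b1@16:L]
Beat 11 (R): throw ball2 h=4 -> lands@15:R; in-air after throw: [b3@12:L b2@15:R b1@16:L]
Ball 2: thrown@3 h=4 -> first land @7; rethrown@7 h=4 -> second land @11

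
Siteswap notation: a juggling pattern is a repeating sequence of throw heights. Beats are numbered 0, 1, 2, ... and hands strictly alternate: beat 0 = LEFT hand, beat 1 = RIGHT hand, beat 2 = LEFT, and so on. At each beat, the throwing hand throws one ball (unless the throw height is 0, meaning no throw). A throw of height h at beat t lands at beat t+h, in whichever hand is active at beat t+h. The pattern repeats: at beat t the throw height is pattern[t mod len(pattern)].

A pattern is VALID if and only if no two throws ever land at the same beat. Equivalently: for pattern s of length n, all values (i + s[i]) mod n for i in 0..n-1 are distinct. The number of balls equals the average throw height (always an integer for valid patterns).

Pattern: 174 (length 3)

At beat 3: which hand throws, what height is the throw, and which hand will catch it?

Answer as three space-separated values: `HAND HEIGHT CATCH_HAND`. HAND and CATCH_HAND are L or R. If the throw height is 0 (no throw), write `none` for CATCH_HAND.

Beat 3: 3 mod 2 = 1, so hand = R
Throw height = pattern[3 mod 3] = pattern[0] = 1
Lands at beat 3+1=4, 4 mod 2 = 0, so catch hand = L

Answer: R 1 L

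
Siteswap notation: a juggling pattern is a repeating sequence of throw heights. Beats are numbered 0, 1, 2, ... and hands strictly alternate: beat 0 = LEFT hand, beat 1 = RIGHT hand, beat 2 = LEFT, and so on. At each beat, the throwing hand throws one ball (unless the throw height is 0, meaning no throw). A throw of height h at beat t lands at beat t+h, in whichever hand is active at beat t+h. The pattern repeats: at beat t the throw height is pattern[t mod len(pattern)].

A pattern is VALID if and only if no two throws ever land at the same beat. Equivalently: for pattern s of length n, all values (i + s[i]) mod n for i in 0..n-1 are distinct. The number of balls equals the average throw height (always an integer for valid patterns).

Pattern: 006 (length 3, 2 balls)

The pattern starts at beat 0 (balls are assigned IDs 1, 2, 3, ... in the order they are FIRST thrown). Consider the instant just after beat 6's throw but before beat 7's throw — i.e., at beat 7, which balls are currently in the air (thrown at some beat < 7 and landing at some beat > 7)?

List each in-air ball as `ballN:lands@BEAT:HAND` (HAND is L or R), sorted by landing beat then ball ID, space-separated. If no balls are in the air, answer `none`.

Beat 2 (L): throw ball1 h=6 -> lands@8:L; in-air after throw: [b1@8:L]
Beat 5 (R): throw ball2 h=6 -> lands@11:R; in-air after throw: [b1@8:L b2@11:R]

Answer: ball1:lands@8:L ball2:lands@11:R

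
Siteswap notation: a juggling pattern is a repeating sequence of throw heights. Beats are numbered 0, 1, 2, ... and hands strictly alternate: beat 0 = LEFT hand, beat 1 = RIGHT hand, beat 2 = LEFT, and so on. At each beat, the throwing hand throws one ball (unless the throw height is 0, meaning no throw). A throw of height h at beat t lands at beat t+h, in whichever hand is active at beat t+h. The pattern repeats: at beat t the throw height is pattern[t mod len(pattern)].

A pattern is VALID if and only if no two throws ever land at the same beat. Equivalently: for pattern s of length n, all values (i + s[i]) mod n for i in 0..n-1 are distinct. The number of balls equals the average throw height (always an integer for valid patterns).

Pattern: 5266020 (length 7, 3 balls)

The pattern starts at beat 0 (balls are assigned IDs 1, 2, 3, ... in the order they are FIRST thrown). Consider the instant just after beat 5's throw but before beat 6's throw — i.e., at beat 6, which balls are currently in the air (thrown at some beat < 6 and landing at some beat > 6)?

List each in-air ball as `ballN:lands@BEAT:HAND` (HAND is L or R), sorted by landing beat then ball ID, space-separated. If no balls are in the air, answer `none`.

Beat 0 (L): throw ball1 h=5 -> lands@5:R; in-air after throw: [b1@5:R]
Beat 1 (R): throw ball2 h=2 -> lands@3:R; in-air after throw: [b2@3:R b1@5:R]
Beat 2 (L): throw ball3 h=6 -> lands@8:L; in-air after throw: [b2@3:R b1@5:R b3@8:L]
Beat 3 (R): throw ball2 h=6 -> lands@9:R; in-air after throw: [b1@5:R b3@8:L b2@9:R]
Beat 5 (R): throw ball1 h=2 -> lands@7:R; in-air after throw: [b1@7:R b3@8:L b2@9:R]

Answer: ball1:lands@7:R ball3:lands@8:L ball2:lands@9:R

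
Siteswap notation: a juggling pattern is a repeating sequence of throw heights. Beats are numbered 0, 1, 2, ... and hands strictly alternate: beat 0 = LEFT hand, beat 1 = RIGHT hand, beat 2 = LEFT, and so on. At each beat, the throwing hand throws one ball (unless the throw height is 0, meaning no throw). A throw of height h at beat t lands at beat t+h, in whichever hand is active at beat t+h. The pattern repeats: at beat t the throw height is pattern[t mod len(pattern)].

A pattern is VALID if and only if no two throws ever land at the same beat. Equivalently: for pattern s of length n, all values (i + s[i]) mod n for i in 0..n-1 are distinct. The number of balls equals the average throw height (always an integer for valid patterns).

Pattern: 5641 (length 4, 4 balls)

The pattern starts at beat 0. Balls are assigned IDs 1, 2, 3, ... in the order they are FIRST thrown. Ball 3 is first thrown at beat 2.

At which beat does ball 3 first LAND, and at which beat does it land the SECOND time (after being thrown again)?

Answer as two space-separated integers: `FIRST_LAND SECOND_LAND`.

Answer: 6 10

Derivation:
Beat 0 (L): throw ball1 h=5 -> lands@5:R; in-air after throw: [b1@5:R]
Beat 1 (R): throw ball2 h=6 -> lands@7:R; in-air after throw: [b1@5:R b2@7:R]
Beat 2 (L): throw ball3 h=4 -> lands@6:L; in-air after throw: [b1@5:R b3@6:L b2@7:R]
Beat 3 (R): throw ball4 h=1 -> lands@4:L; in-air after throw: [b4@4:L b1@5:R b3@6:L b2@7:R]
Beat 4 (L): throw ball4 h=5 -> lands@9:R; in-air after throw: [b1@5:R b3@6:L b2@7:R b4@9:R]
Beat 5 (R): throw ball1 h=6 -> lands@11:R; in-air after throw: [b3@6:L b2@7:R b4@9:R b1@11:R]
Beat 6 (L): throw ball3 h=4 -> lands@10:L; in-air after throw: [b2@7:R b4@9:R b3@10:L b1@11:R]
Beat 7 (R): throw ball2 h=1 -> lands@8:L; in-air after throw: [b2@8:L b4@9:R b3@10:L b1@11:R]
Beat 8 (L): throw ball2 h=5 -> lands@13:R; in-air after throw: [b4@9:R b3@10:L b1@11:R b2@13:R]
Beat 9 (R): throw ball4 h=6 -> lands@15:R; in-air after throw: [b3@10:L b1@11:R b2@13:R b4@15:R]
Beat 10 (L): throw ball3 h=4 -> lands@14:L; in-air after throw: [b1@11:R b2@13:R b3@14:L b4@15:R]
Ball 3: thrown@2 h=4 -> first land @6; rethrown@6 h=4 -> second land @10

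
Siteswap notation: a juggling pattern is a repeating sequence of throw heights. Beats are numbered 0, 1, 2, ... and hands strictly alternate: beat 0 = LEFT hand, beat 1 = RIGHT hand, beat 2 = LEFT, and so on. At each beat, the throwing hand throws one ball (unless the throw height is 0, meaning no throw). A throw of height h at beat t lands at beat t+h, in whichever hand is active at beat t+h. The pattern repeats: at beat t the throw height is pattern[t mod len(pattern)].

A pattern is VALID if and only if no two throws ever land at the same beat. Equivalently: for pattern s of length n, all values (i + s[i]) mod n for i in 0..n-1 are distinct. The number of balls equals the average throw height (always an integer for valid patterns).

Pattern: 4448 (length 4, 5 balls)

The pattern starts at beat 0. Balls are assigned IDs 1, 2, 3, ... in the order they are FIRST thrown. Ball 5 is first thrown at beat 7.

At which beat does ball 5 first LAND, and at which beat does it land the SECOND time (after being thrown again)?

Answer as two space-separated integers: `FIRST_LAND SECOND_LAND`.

Beat 0 (L): throw ball1 h=4 -> lands@4:L; in-air after throw: [b1@4:L]
Beat 1 (R): throw ball2 h=4 -> lands@5:R; in-air after throw: [b1@4:L b2@5:R]
Beat 2 (L): throw ball3 h=4 -> lands@6:L; in-air after throw: [b1@4:L b2@5:R b3@6:L]
Beat 3 (R): throw ball4 h=8 -> lands@11:R; in-air after throw: [b1@4:L b2@5:R b3@6:L b4@11:R]
Beat 4 (L): throw ball1 h=4 -> lands@8:L; in-air after throw: [b2@5:R b3@6:L b1@8:L b4@11:R]
Beat 5 (R): throw ball2 h=4 -> lands@9:R; in-air after throw: [b3@6:L b1@8:L b2@9:R b4@11:R]
Beat 6 (L): throw ball3 h=4 -> lands@10:L; in-air after throw: [b1@8:L b2@9:R b3@10:L b4@11:R]
Beat 7 (R): throw ball5 h=8 -> lands@15:R; in-air after throw: [b1@8:L b2@9:R b3@10:L b4@11:R b5@15:R]
Beat 8 (L): throw ball1 h=4 -> lands@12:L; in-air after throw: [b2@9:R b3@10:L b4@11:R b1@12:L b5@15:R]
Beat 9 (R): throw ball2 h=4 -> lands@13:R; in-air after throw: [b3@10:L b4@11:R b1@12:L b2@13:R b5@15:R]
Beat 10 (L): throw ball3 h=4 -> lands@14:L; in-air after throw: [b4@11:R b1@12:L b2@13:R b3@14:L b5@15:R]
Beat 11 (R): throw ball4 h=8 -> lands@19:R; in-air after throw: [b1@12:L b2@13:R b3@14:L b5@15:R b4@19:R]
Beat 12 (L): throw ball1 h=4 -> lands@16:L; in-air after throw: [b2@13:R b3@14:L b5@15:R b1@16:L b4@19:R]
Beat 13 (R): throw ball2 h=4 -> lands@17:R; in-air after throw: [b3@14:L b5@15:R b1@16:L b2@17:R b4@19:R]
Beat 14 (L): throw ball3 h=4 -> lands@18:L; in-air after throw: [b5@15:R b1@16:L b2@17:R b3@18:L b4@19:R]
Beat 15 (R): throw ball5 h=8 -> lands@23:R; in-air after throw: [b1@16:L b2@17:R b3@18:L b4@19:R b5@23:R]
Ball 5: thrown@7 h=8 -> first land @15; rethrown@15 h=8 -> second land @23

Answer: 15 23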